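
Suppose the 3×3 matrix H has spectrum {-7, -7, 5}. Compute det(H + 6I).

If H has eigenvalues -7, -7, 5, then H + 6I has eigenvalues -1, -1, 11.
det(H + 6I) = (-1) · (-1) · (11) = 11.

11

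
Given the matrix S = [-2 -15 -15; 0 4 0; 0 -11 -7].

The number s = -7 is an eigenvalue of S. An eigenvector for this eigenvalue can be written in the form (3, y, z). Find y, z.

We need (S + 7I)v = 0.
S + 7I = [[5, -15, -15], [0, 11, 0], [0, -11, 0]].
Row 1: (5)·3 + (-15)·y + (-15)·z = 0
Row 2: (0)·3 + (11)·y + (0)·z = 0
Row 3: (0)·3 + (-11)·y + (0)·z = 0
Solving gives y = 0, z = 1.
Check: S·(3, 0, 1) = (-21, 0, -7) = -7·(3, 0, 1).

0, 1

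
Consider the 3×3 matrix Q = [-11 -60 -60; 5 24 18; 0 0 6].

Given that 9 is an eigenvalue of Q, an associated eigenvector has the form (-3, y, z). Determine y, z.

We need (Q - 9I)v = 0.
Q - 9I = [[-20, -60, -60], [5, 15, 18], [0, 0, -3]].
Row 1: (-20)·-3 + (-60)·y + (-60)·z = 0
Row 2: (5)·-3 + (15)·y + (18)·z = 0
Row 3: (0)·-3 + (0)·y + (-3)·z = 0
Solving gives y = 1, z = 0.
Check: Q·(-3, 1, 0) = (-27, 9, 0) = 9·(-3, 1, 0).

1, 0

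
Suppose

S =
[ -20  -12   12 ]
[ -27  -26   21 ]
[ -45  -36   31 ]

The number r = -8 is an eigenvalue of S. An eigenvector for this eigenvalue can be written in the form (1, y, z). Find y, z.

2, 3

We need (S + 8I)v = 0.
S + 8I = [[-12, -12, 12], [-27, -18, 21], [-45, -36, 39]].
Row 1: (-12)·1 + (-12)·y + (12)·z = 0
Row 2: (-27)·1 + (-18)·y + (21)·z = 0
Row 3: (-45)·1 + (-36)·y + (39)·z = 0
Solving gives y = 2, z = 3.
Check: S·(1, 2, 3) = (-8, -16, -24) = -8·(1, 2, 3).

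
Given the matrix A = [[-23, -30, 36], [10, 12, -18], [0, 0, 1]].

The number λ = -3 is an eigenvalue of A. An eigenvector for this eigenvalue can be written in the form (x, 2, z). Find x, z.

We need (A + 3I)v = 0.
A + 3I = [[-20, -30, 36], [10, 15, -18], [0, 0, 4]].
Row 1: (-20)·x + (-30)·2 + (36)·z = 0
Row 2: (10)·x + (15)·2 + (-18)·z = 0
Row 3: (0)·x + (0)·2 + (4)·z = 0
Solving gives x = -3, z = 0.
Check: A·(-3, 2, 0) = (9, -6, 0) = -3·(-3, 2, 0).

-3, 0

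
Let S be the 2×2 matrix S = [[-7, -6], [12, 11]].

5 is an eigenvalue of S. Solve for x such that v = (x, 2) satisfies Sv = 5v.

We need (S - 5I)v = 0.
S - 5I = [[-12, -6], [12, 6]].
Row 1: (-12)·x + (-6)·2 = 0
Row 2: (12)·x + (6)·2 = 0
Solving gives x = -1.
Check: S·(-1, 2) = (-5, 10) = 5·(-1, 2).

-1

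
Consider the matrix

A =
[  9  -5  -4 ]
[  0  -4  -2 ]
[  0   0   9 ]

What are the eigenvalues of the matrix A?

-4, 9, 9

A is upper triangular, so its eigenvalues are the diagonal entries.
Diagonal: 9, -4, 9.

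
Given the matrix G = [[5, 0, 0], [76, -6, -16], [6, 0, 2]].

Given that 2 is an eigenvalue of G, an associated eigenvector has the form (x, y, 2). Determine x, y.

We need (G - 2I)v = 0.
G - 2I = [[3, 0, 0], [76, -8, -16], [6, 0, 0]].
Row 1: (3)·x + (0)·y + (0)·2 = 0
Row 2: (76)·x + (-8)·y + (-16)·2 = 0
Row 3: (6)·x + (0)·y + (0)·2 = 0
Solving gives x = 0, y = -4.
Check: G·(0, -4, 2) = (0, -8, 4) = 2·(0, -4, 2).

0, -4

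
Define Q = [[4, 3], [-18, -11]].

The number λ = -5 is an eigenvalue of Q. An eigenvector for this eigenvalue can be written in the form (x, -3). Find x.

1

We need (Q + 5I)v = 0.
Q + 5I = [[9, 3], [-18, -6]].
Row 1: (9)·x + (3)·-3 = 0
Row 2: (-18)·x + (-6)·-3 = 0
Solving gives x = 1.
Check: Q·(1, -3) = (-5, 15) = -5·(1, -3).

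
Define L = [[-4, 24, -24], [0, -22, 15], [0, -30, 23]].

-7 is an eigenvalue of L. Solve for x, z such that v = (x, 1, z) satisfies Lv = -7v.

0, 1

We need (L + 7I)v = 0.
L + 7I = [[3, 24, -24], [0, -15, 15], [0, -30, 30]].
Row 1: (3)·x + (24)·1 + (-24)·z = 0
Row 2: (0)·x + (-15)·1 + (15)·z = 0
Row 3: (0)·x + (-30)·1 + (30)·z = 0
Solving gives x = 0, z = 1.
Check: L·(0, 1, 1) = (0, -7, -7) = -7·(0, 1, 1).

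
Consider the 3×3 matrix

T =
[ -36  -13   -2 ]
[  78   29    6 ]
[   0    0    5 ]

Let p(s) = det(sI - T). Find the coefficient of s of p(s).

-65

p(s) = s^3 + 2s^2 - 65s + 150.
The coefficient of s is -65.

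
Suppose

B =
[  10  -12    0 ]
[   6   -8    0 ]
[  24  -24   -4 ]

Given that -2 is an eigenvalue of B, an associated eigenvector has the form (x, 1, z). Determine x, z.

1, 0

We need (B + 2I)v = 0.
B + 2I = [[12, -12, 0], [6, -6, 0], [24, -24, -2]].
Row 1: (12)·x + (-12)·1 + (0)·z = 0
Row 2: (6)·x + (-6)·1 + (0)·z = 0
Row 3: (24)·x + (-24)·1 + (-2)·z = 0
Solving gives x = 1, z = 0.
Check: B·(1, 1, 0) = (-2, -2, 0) = -2·(1, 1, 0).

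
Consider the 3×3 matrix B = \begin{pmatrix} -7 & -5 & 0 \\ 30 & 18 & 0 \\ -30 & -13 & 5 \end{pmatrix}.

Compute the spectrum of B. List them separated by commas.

Compute the characteristic polynomial p(t) = det(tI - B).
Expanding along the first row, p(t) = t^3 - 16t^2 + 79t - 120.
Rational-root test: t = 3 gives p(3) = 0.
Factor out (t - 3): p(t) = (t - 3)·(t^2 - 13t + 40).
The quadratic factors as (t - 5)·(t - 8).
Eigenvalues: 3, 5, 8.

3, 5, 8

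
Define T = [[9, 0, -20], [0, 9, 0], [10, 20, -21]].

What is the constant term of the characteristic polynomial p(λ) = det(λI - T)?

p(0) = det(0·I − T) = det(−T) = (−1)^3·det(T).
det(T) = 99, so p(0) = -99.

-99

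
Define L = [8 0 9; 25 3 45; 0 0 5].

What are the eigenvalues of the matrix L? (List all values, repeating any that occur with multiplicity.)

3, 5, 8

Set up det(sI - L) = 0.
Expanding along the first row, p(s) = s^3 - 16s^2 + 79s - 120.
Rational-root test: s = 5 gives p(5) = 0.
Factor out (s - 5): p(s) = (s - 5)·(s^2 - 11s + 24).
The quadratic factors as (s - 3)·(s - 8).
Eigenvalues: 3, 5, 8.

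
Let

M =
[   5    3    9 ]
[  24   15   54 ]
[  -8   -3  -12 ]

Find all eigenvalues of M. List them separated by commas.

-3, 5, 6

Compute the characteristic polynomial p(lambda) = det(lambda·I - M).
Cofactor expansion gives p(lambda) = lambda^3 - 8·lambda^2 - 3·lambda + 90.
Try lambda = 5: p(5) = 0, so 5 is a root.
Dividing by (lambda - 5) leaves lambda^2 - 3·lambda - 18.
The quadratic factors as (lambda + 3)·(lambda - 6).
Eigenvalues: -3, 5, 6.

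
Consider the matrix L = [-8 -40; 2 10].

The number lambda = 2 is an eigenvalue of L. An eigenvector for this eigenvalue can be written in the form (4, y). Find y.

We need (L - 2I)v = 0.
L - 2I = [[-10, -40], [2, 8]].
Row 1: (-10)·4 + (-40)·y = 0
Row 2: (2)·4 + (8)·y = 0
Solving gives y = -1.
Check: L·(4, -1) = (8, -2) = 2·(4, -1).

-1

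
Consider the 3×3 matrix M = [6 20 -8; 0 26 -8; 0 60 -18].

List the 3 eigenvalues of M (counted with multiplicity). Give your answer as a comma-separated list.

The characteristic polynomial is p(s) = det(sI - M).
Expanding the 3×3 determinant: p(s) = s^3 - 14s^2 + 60s - 72.
Rational-root test: s = 2 gives p(2) = 0.
Factor out (s - 2): p(s) = (s - 2)·(s^2 - 12s + 36).
The quadratic factor is (s - 6)^2.
Eigenvalues: 2, 6, 6.

2, 6, 6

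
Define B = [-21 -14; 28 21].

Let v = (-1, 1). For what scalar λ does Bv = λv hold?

Compute Bv: B·(-1, 1) = (7, -7).
Since Bv = λv, compare component 1: 7 = λ·-1, so λ = -7.

-7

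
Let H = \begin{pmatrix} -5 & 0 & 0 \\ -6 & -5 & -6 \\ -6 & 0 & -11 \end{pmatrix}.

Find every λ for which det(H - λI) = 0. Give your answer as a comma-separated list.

The characteristic polynomial is p(μ) = det(μI - H).
Expanding along the first row, p(μ) = μ^3 + 21μ^2 + 135μ + 275.
Rational-root test: μ = -11 gives p(-11) = 0.
Factor out (μ + 11): p(μ) = (μ + 11)·(μ^2 + 10μ + 25).
The quadratic factor is (μ + 5)^2.
Eigenvalues: -11, -5, -5.

-11, -5, -5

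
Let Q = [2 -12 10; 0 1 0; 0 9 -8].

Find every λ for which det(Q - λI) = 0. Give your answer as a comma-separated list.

-8, 1, 2

Set up det(sI - Q) = 0.
Expanding the 3×3 determinant: p(s) = s^3 + 5s^2 - 22s + 16.
Try s = 1: p(1) = 0, so 1 is a root.
Dividing by (s - 1) leaves s^2 + 6s - 16.
The quadratic factors as (s + 8)·(s - 2).
Eigenvalues: -8, 1, 2.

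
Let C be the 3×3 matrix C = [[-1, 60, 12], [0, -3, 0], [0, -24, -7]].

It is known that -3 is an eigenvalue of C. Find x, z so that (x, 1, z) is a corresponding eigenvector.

We need (C + 3I)v = 0.
C + 3I = [[2, 60, 12], [0, 0, 0], [0, -24, -4]].
Row 1: (2)·x + (60)·1 + (12)·z = 0
Row 2: (0)·x + (0)·1 + (0)·z = 0
Row 3: (0)·x + (-24)·1 + (-4)·z = 0
Solving gives x = 6, z = -6.
Check: C·(6, 1, -6) = (-18, -3, 18) = -3·(6, 1, -6).

6, -6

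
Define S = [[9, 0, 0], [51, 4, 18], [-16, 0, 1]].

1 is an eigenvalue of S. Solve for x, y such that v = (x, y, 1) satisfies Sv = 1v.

0, -6

We need (S - 1I)v = 0.
S - 1I = [[8, 0, 0], [51, 3, 18], [-16, 0, 0]].
Row 1: (8)·x + (0)·y + (0)·1 = 0
Row 2: (51)·x + (3)·y + (18)·1 = 0
Row 3: (-16)·x + (0)·y + (0)·1 = 0
Solving gives x = 0, y = -6.
Check: S·(0, -6, 1) = (0, -6, 1) = 1·(0, -6, 1).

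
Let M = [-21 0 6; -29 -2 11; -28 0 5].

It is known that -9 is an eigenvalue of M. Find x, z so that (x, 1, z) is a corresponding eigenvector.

1, 2

We need (M + 9I)v = 0.
M + 9I = [[-12, 0, 6], [-29, 7, 11], [-28, 0, 14]].
Row 1: (-12)·x + (0)·1 + (6)·z = 0
Row 2: (-29)·x + (7)·1 + (11)·z = 0
Row 3: (-28)·x + (0)·1 + (14)·z = 0
Solving gives x = 1, z = 2.
Check: M·(1, 1, 2) = (-9, -9, -18) = -9·(1, 1, 2).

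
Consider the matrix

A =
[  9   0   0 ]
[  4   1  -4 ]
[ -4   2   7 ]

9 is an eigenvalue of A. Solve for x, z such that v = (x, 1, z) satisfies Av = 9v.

We need (A - 9I)v = 0.
A - 9I = [[0, 0, 0], [4, -8, -4], [-4, 2, -2]].
Row 1: (0)·x + (0)·1 + (0)·z = 0
Row 2: (4)·x + (-8)·1 + (-4)·z = 0
Row 3: (-4)·x + (2)·1 + (-2)·z = 0
Solving gives x = 1, z = -1.
Check: A·(1, 1, -1) = (9, 9, -9) = 9·(1, 1, -1).

1, -1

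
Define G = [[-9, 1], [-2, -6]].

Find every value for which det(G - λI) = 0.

det(G - rI) = (-9 - r)(-6 - r) - (1)·(-2) = r^2 + 15r + 56.
This factors as (r + 8)·(r + 7) = 0.
Eigenvalues: -8, -7.

-8, -7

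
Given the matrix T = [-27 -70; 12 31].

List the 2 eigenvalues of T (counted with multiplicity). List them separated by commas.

1, 3

det(T - rI) = (-27 - r)(31 - r) - (-70)·(12) = r^2 - 4r + 3.
This factors as (r - 1)·(r - 3) = 0.
Eigenvalues: 1, 3.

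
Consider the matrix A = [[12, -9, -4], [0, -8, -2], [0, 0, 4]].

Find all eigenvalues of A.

A is upper triangular, so its eigenvalues are the diagonal entries.
Diagonal: 12, -8, 4.

-8, 4, 12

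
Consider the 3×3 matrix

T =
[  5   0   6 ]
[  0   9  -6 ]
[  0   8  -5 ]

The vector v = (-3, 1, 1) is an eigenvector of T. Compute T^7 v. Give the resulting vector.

First find the eigenvalue: Tv = (-9, 3, 3) = 3·(-3, 1, 1), so λ = 3.
Then T^7 v = λ^7·v = 3^7·(-3, 1, 1) = 2187·(-3, 1, 1) = (-6561, 2187, 2187).

(-6561, 2187, 2187)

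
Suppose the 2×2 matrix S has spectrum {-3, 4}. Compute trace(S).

1

trace(S) is the sum of the eigenvalues: (-3) + (4) = 1.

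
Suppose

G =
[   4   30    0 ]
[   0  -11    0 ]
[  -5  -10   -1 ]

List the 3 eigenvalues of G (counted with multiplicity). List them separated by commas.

-11, -1, 4

Compute the characteristic polynomial p(λ) = det(λI - G).
Expanding the 3×3 determinant: p(λ) = λ^3 + 8λ^2 - 37λ - 44.
Since p(-1) = 0, λ = -1 is a root.
Factor out (λ + 1): p(λ) = (λ + 1)·(λ^2 + 7λ - 44).
The quadratic factors as (λ + 11)·(λ - 4).
Eigenvalues: -11, -1, 4.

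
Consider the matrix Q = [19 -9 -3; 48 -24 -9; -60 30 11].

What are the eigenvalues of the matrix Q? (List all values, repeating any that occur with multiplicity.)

The characteristic polynomial is p(lambda) = det(lambda·I - Q).
Cofactor expansion gives p(lambda) = lambda^3 - 6·lambda^2 + 11·lambda - 6.
Try lambda = 3: p(3) = 0, so 3 is a root.
Factor out (lambda - 3): p(lambda) = (lambda - 3)·(lambda^2 - 3·lambda + 2).
The quadratic factors as (lambda - 1)·(lambda - 2).
Eigenvalues: 1, 2, 3.

1, 2, 3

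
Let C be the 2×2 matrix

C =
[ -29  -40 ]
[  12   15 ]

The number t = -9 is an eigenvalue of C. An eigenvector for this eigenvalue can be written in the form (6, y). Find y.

We need (C + 9I)v = 0.
C + 9I = [[-20, -40], [12, 24]].
Row 1: (-20)·6 + (-40)·y = 0
Row 2: (12)·6 + (24)·y = 0
Solving gives y = -3.
Check: C·(6, -3) = (-54, 27) = -9·(6, -3).

-3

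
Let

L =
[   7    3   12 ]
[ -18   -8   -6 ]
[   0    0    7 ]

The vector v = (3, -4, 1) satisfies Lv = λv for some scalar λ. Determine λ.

7

Compute Lv: L·(3, -4, 1) = (21, -28, 7).
Since Lv = λv, compare component 1: 21 = λ·3, so λ = 7.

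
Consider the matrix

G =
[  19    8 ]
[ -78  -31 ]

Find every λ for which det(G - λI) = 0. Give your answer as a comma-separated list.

-7, -5

det(G - λI) = (19 - λ)(-31 - λ) - (8)·(-78) = λ^2 + 12λ + 35.
This factors as (λ + 7)·(λ + 5) = 0.
Eigenvalues: -7, -5.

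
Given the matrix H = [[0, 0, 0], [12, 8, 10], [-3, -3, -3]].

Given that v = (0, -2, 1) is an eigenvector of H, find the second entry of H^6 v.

First find the eigenvalue: Hv = (0, -6, 3) = 3·(0, -2, 1), so λ = 3.
Then H^6 v = λ^6·v = 3^6·(0, -2, 1) = 729·(0, -2, 1) = (0, -1458, 729).

-1458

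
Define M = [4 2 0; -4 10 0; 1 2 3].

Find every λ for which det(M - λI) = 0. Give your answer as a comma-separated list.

3, 6, 8

The characteristic polynomial is p(t) = det(tI - M).
Expanding the 3×3 determinant: p(t) = t^3 - 17t^2 + 90t - 144.
Rational-root test: t = 8 gives p(8) = 0.
Dividing by (t - 8) leaves t^2 - 9t + 18.
The quadratic factors as (t - 3)·(t - 6).
Eigenvalues: 3, 6, 8.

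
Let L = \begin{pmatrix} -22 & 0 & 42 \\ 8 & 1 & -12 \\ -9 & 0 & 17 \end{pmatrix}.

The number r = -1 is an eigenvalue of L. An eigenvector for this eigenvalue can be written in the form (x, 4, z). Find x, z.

We need (L + 1I)v = 0.
L + 1I = [[-21, 0, 42], [8, 2, -12], [-9, 0, 18]].
Row 1: (-21)·x + (0)·4 + (42)·z = 0
Row 2: (8)·x + (2)·4 + (-12)·z = 0
Row 3: (-9)·x + (0)·4 + (18)·z = 0
Solving gives x = -4, z = -2.
Check: L·(-4, 4, -2) = (4, -4, 2) = -1·(-4, 4, -2).

-4, -2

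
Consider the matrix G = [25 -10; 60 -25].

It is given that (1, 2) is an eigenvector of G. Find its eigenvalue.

5

Compute Gv: G·(1, 2) = (5, 10).
Since Gv = λv, compare component 1: 5 = λ·1, so λ = 5.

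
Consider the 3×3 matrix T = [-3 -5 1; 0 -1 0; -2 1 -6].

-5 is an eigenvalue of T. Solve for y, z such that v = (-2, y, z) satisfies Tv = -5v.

We need (T + 5I)v = 0.
T + 5I = [[2, -5, 1], [0, 4, 0], [-2, 1, -1]].
Row 1: (2)·-2 + (-5)·y + (1)·z = 0
Row 2: (0)·-2 + (4)·y + (0)·z = 0
Row 3: (-2)·-2 + (1)·y + (-1)·z = 0
Solving gives y = 0, z = 4.
Check: T·(-2, 0, 4) = (10, 0, -20) = -5·(-2, 0, 4).

0, 4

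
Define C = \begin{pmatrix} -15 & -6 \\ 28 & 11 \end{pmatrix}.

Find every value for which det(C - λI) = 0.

-3, -1

det(C - λI) = (-15 - λ)(11 - λ) - (-6)·(28) = λ^2 + 4λ + 3.
This factors as (λ + 3)·(λ + 1) = 0.
Eigenvalues: -3, -1.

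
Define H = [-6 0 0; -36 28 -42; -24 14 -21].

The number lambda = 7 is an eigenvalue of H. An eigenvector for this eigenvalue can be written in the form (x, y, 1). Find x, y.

We need (H - 7I)v = 0.
H - 7I = [[-13, 0, 0], [-36, 21, -42], [-24, 14, -28]].
Row 1: (-13)·x + (0)·y + (0)·1 = 0
Row 2: (-36)·x + (21)·y + (-42)·1 = 0
Row 3: (-24)·x + (14)·y + (-28)·1 = 0
Solving gives x = 0, y = 2.
Check: H·(0, 2, 1) = (0, 14, 7) = 7·(0, 2, 1).

0, 2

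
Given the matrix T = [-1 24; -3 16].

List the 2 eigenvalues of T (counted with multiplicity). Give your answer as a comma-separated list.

det(T - rI) = (-1 - r)(16 - r) - (24)·(-3) = r^2 - 15r + 56.
This factors as (r - 7)·(r - 8) = 0.
Eigenvalues: 7, 8.

7, 8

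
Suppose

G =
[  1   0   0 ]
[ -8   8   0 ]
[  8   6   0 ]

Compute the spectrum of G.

0, 1, 8

G is lower triangular, so its eigenvalues are the diagonal entries.
Diagonal: 1, 8, 0.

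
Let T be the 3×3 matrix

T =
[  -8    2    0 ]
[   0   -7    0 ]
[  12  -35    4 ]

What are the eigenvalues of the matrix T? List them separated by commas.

Compute the characteristic polynomial p(s) = det(sI - T).
Cofactor expansion gives p(s) = s^3 + 11s^2 - 4s - 224.
Try s = 4: p(4) = 0, so 4 is a root.
Factor out (s - 4): p(s) = (s - 4)·(s^2 + 15s + 56).
The quadratic factors as (s + 8)·(s + 7).
Eigenvalues: -8, -7, 4.

-8, -7, 4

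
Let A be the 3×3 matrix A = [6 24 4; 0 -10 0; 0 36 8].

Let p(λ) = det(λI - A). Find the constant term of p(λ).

480

p(λ) = λ^3 - 4λ^2 - 92λ + 480.
The constant term is 480.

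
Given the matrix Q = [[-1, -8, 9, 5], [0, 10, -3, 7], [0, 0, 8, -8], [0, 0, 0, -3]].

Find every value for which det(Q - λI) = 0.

-3, -1, 8, 10

Q is upper triangular, so its eigenvalues are the diagonal entries.
Diagonal: -1, 10, 8, -3.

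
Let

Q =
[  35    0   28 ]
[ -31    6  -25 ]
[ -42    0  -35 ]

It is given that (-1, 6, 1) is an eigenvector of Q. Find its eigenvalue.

7

Compute Qv: Q·(-1, 6, 1) = (-7, 42, 7).
Since Qv = λv, compare component 1: -7 = λ·-1, so λ = 7.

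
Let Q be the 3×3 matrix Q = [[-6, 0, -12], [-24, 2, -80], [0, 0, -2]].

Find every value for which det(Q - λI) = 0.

Compute the characteristic polynomial p(s) = det(sI - Q).
Expanding along the first row, p(s) = s^3 + 6s^2 - 4s - 24.
Rational-root test: s = -2 gives p(-2) = 0.
Dividing by (s + 2) leaves s^2 + 4s - 12.
The quadratic factors as (s + 6)·(s - 2).
Eigenvalues: -6, -2, 2.

-6, -2, 2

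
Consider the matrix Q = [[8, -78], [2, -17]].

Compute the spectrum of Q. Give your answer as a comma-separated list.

det(Q - lambda·I) = (8 - lambda)(-17 - lambda) - (-78)·(2) = lambda^2 + 9·lambda + 20.
This factors as (lambda + 5)·(lambda + 4) = 0.
Eigenvalues: -5, -4.

-5, -4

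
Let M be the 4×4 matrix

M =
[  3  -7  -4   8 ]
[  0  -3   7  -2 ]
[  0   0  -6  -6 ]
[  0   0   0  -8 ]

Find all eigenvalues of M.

-8, -6, -3, 3

M is upper triangular, so its eigenvalues are the diagonal entries.
Diagonal: 3, -3, -6, -8.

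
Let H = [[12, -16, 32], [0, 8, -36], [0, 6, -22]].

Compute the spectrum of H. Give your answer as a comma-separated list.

Compute the characteristic polynomial p(λ) = det(λI - H).
Cofactor expansion gives p(λ) = λ^3 + 2λ^2 - 128λ - 480.
Rational-root test: λ = -4 gives p(-4) = 0.
Dividing by (λ + 4) leaves λ^2 - 2λ - 120.
The quadratic factors as (λ + 10)·(λ - 12).
Eigenvalues: -10, -4, 12.

-10, -4, 12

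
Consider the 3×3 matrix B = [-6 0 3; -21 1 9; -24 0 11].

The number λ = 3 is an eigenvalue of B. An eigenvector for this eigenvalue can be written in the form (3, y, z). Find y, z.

9, 9

We need (B - 3I)v = 0.
B - 3I = [[-9, 0, 3], [-21, -2, 9], [-24, 0, 8]].
Row 1: (-9)·3 + (0)·y + (3)·z = 0
Row 2: (-21)·3 + (-2)·y + (9)·z = 0
Row 3: (-24)·3 + (0)·y + (8)·z = 0
Solving gives y = 9, z = 9.
Check: B·(3, 9, 9) = (9, 27, 27) = 3·(3, 9, 9).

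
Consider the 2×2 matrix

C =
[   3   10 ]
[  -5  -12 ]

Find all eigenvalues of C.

-7, -2

det(C - λI) = (3 - λ)(-12 - λ) - (10)·(-5) = λ^2 + 9λ + 14.
This factors as (λ + 7)·(λ + 2) = 0.
Eigenvalues: -7, -2.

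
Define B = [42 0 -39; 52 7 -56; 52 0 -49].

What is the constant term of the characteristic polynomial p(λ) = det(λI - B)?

p(0) = det(0·I − B) = det(−B) = (−1)^3·det(B).
det(B) = -210, so p(0) = 210.

210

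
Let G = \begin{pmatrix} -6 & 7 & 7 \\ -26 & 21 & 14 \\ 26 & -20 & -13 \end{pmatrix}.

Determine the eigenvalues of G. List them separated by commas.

Set up det(λI - G) = 0.
Expanding the 3×3 determinant: p(λ) = λ^3 - 2λ^2 - 41λ + 42.
Since p(1) = 0, λ = 1 is a root.
Factor out (λ - 1): p(λ) = (λ - 1)·(λ^2 - λ - 42).
The quadratic factors as (λ + 6)·(λ - 7).
Eigenvalues: -6, 1, 7.

-6, 1, 7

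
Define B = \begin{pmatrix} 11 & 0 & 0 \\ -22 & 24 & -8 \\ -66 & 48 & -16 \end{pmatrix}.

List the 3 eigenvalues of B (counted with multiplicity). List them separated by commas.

Compute the characteristic polynomial p(λ) = det(λI - B).
Cofactor expansion gives p(λ) = λ^3 - 19λ^2 + 88λ.
Since p(8) = 0, λ = 8 is a root.
Dividing by (λ - 8) leaves λ^2 - 11λ.
The quadratic factors as λ·(λ - 11).
Eigenvalues: 0, 8, 11.

0, 8, 11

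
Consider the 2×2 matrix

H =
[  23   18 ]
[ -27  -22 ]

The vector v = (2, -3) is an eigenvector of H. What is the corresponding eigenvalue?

-4

Compute Hv: H·(2, -3) = (-8, 12).
Since Hv = λv, compare component 1: -8 = λ·2, so λ = -4.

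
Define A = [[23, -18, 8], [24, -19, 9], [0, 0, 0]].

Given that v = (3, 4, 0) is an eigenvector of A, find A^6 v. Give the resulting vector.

(3, 4, 0)

First find the eigenvalue: Av = (-3, -4, 0) = -1·(3, 4, 0), so λ = -1.
Then A^6 v = λ^6·v = (-1)^6·(3, 4, 0) = 1·(3, 4, 0) = (3, 4, 0).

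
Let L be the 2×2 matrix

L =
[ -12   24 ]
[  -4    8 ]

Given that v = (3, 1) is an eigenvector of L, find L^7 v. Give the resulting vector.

First find the eigenvalue: Lv = (-12, -4) = -4·(3, 1), so λ = -4.
Then L^7 v = λ^7·v = (-4)^7·(3, 1) = -16384·(3, 1) = (-49152, -16384).

(-49152, -16384)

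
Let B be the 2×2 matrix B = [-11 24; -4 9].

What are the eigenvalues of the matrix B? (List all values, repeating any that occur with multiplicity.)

det(B - μI) = (-11 - μ)(9 - μ) - (24)·(-4) = μ^2 + 2μ - 3.
This factors as (μ + 3)·(μ - 1) = 0.
Eigenvalues: -3, 1.

-3, 1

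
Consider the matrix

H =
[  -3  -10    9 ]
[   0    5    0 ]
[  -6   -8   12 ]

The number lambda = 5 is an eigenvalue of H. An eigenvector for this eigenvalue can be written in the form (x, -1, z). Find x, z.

We need (H - 5I)v = 0.
H - 5I = [[-8, -10, 9], [0, 0, 0], [-6, -8, 7]].
Row 1: (-8)·x + (-10)·-1 + (9)·z = 0
Row 2: (0)·x + (0)·-1 + (0)·z = 0
Row 3: (-6)·x + (-8)·-1 + (7)·z = 0
Solving gives x = -1, z = -2.
Check: H·(-1, -1, -2) = (-5, -5, -10) = 5·(-1, -1, -2).

-1, -2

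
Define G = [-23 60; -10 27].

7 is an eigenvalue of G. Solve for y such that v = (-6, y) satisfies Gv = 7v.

-3

We need (G - 7I)v = 0.
G - 7I = [[-30, 60], [-10, 20]].
Row 1: (-30)·-6 + (60)·y = 0
Row 2: (-10)·-6 + (20)·y = 0
Solving gives y = -3.
Check: G·(-6, -3) = (-42, -21) = 7·(-6, -3).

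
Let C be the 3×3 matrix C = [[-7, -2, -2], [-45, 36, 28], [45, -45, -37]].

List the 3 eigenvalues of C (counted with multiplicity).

-9, -7, 8

Set up det(λI - C) = 0.
Expanding along the first row, p(λ) = λ^3 + 8λ^2 - 65λ - 504.
Try λ = -9: p(-9) = 0, so -9 is a root.
Dividing by (λ + 9) leaves λ^2 - λ - 56.
The quadratic factors as (λ + 7)·(λ - 8).
Eigenvalues: -9, -7, 8.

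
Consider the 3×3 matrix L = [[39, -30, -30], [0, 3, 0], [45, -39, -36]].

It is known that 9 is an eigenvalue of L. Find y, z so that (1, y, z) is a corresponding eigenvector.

We need (L - 9I)v = 0.
L - 9I = [[30, -30, -30], [0, -6, 0], [45, -39, -45]].
Row 1: (30)·1 + (-30)·y + (-30)·z = 0
Row 2: (0)·1 + (-6)·y + (0)·z = 0
Row 3: (45)·1 + (-39)·y + (-45)·z = 0
Solving gives y = 0, z = 1.
Check: L·(1, 0, 1) = (9, 0, 9) = 9·(1, 0, 1).

0, 1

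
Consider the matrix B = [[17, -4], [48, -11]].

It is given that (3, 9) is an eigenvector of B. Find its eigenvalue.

5

Compute Bv: B·(3, 9) = (15, 45).
Since Bv = λv, compare component 1: 15 = λ·3, so λ = 5.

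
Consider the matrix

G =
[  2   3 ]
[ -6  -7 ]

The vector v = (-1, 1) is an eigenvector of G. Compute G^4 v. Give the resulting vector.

(-1, 1)

First find the eigenvalue: Gv = (1, -1) = -1·(-1, 1), so λ = -1.
Then G^4 v = λ^4·v = (-1)^4·(-1, 1) = 1·(-1, 1) = (-1, 1).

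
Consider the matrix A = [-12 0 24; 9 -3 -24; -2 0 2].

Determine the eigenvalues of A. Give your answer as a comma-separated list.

Compute the characteristic polynomial p(lambda) = det(lambda·I - A).
Cofactor expansion gives p(lambda) = lambda^3 + 13·lambda^2 + 54·lambda + 72.
Rational-root test: lambda = -3 gives p(-3) = 0.
Dividing by (lambda + 3) leaves lambda^2 + 10·lambda + 24.
The quadratic factors as (lambda + 6)·(lambda + 4).
Eigenvalues: -6, -4, -3.

-6, -4, -3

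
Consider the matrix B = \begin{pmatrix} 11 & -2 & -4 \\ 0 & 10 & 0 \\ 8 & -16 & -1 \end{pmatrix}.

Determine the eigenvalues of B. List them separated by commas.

Compute the characteristic polynomial p(λ) = det(λI - B).
Expanding the 3×3 determinant: p(λ) = λ^3 - 20λ^2 + 121λ - 210.
Try λ = 3: p(3) = 0, so 3 is a root.
Factor out (λ - 3): p(λ) = (λ - 3)·(λ^2 - 17λ + 70).
The quadratic factors as (λ - 7)·(λ - 10).
Eigenvalues: 3, 7, 10.

3, 7, 10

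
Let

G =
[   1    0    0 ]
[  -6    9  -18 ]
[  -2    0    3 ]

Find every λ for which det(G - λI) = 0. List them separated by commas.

1, 3, 9

The characteristic polynomial is p(μ) = det(μI - G).
Expanding along the first row, p(μ) = μ^3 - 13μ^2 + 39μ - 27.
Try μ = 9: p(9) = 0, so 9 is a root.
Dividing by (μ - 9) leaves μ^2 - 4μ + 3.
The quadratic factors as (μ - 1)·(μ - 3).
Eigenvalues: 1, 3, 9.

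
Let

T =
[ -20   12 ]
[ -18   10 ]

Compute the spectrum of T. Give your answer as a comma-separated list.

det(T - sI) = (-20 - s)(10 - s) - (12)·(-18) = s^2 + 10s + 16.
This factors as (s + 8)·(s + 2) = 0.
Eigenvalues: -8, -2.

-8, -2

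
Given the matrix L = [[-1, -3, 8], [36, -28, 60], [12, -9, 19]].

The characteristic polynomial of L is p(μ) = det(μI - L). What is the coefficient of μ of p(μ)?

p(μ) = μ^3 + 10μ^2 + 29μ + 20.
The coefficient of μ is 29.

29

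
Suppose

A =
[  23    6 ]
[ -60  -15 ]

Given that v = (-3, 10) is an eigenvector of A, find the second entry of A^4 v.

First find the eigenvalue: Av = (-9, 30) = 3·(-3, 10), so λ = 3.
Then A^4 v = λ^4·v = 3^4·(-3, 10) = 81·(-3, 10) = (-243, 810).

810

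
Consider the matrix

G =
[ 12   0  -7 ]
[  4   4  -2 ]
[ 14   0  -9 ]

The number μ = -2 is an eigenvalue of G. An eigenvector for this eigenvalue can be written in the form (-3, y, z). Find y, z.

We need (G + 2I)v = 0.
G + 2I = [[14, 0, -7], [4, 6, -2], [14, 0, -7]].
Row 1: (14)·-3 + (0)·y + (-7)·z = 0
Row 2: (4)·-3 + (6)·y + (-2)·z = 0
Row 3: (14)·-3 + (0)·y + (-7)·z = 0
Solving gives y = 0, z = -6.
Check: G·(-3, 0, -6) = (6, 0, 12) = -2·(-3, 0, -6).

0, -6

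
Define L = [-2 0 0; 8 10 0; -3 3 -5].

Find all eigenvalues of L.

-5, -2, 10

L is lower triangular, so its eigenvalues are the diagonal entries.
Diagonal: -2, 10, -5.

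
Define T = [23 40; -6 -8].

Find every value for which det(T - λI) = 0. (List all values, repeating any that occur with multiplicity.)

7, 8

det(T - λI) = (23 - λ)(-8 - λ) - (40)·(-6) = λ^2 - 15λ + 56.
This factors as (λ - 7)·(λ - 8) = 0.
Eigenvalues: 7, 8.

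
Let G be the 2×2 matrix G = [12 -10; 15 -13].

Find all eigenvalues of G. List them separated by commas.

det(G - tI) = (12 - t)(-13 - t) - (-10)·(15) = t^2 + t - 6.
This factors as (t + 3)·(t - 2) = 0.
Eigenvalues: -3, 2.

-3, 2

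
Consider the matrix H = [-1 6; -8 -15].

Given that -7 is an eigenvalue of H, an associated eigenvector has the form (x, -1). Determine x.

We need (H + 7I)v = 0.
H + 7I = [[6, 6], [-8, -8]].
Row 1: (6)·x + (6)·-1 = 0
Row 2: (-8)·x + (-8)·-1 = 0
Solving gives x = 1.
Check: H·(1, -1) = (-7, 7) = -7·(1, -1).

1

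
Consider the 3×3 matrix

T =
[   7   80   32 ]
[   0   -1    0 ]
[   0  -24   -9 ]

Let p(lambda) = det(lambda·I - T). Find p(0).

-63

p(0) = det(0·I − T) = det(−T) = (−1)^3·det(T).
det(T) = 63, so p(0) = -63.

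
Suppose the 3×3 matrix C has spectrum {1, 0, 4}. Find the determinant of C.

det(C) is the product of the eigenvalues: (1) · (0) · (4) = 0.

0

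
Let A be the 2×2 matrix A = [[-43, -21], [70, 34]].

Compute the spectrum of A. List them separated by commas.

det(A - μI) = (-43 - μ)(34 - μ) - (-21)·(70) = μ^2 + 9μ + 8.
This factors as (μ + 8)·(μ + 1) = 0.
Eigenvalues: -8, -1.

-8, -1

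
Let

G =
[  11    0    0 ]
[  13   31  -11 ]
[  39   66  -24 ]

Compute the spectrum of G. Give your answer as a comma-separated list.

Compute the characteristic polynomial p(λ) = det(λI - G).
Cofactor expansion gives p(λ) = λ^3 - 18λ^2 + 59λ + 198.
Try λ = -2: p(-2) = 0, so -2 is a root.
Dividing by (λ + 2) leaves λ^2 - 20λ + 99.
The quadratic factors as (λ - 9)·(λ - 11).
Eigenvalues: -2, 9, 11.

-2, 9, 11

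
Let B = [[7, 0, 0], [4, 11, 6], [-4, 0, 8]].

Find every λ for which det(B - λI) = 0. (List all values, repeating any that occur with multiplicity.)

Set up det(lambda·I - B) = 0.
Cofactor expansion gives p(lambda) = lambda^3 - 26·lambda^2 + 221·lambda - 616.
Try lambda = 11: p(11) = 0, so 11 is a root.
Dividing by (lambda - 11) leaves lambda^2 - 15·lambda + 56.
The quadratic factors as (lambda - 7)·(lambda - 8).
Eigenvalues: 7, 8, 11.

7, 8, 11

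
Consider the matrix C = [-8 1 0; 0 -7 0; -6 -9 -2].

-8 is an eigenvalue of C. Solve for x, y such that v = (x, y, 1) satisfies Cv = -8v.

1, 0

We need (C + 8I)v = 0.
C + 8I = [[0, 1, 0], [0, 1, 0], [-6, -9, 6]].
Row 1: (0)·x + (1)·y + (0)·1 = 0
Row 2: (0)·x + (1)·y + (0)·1 = 0
Row 3: (-6)·x + (-9)·y + (6)·1 = 0
Solving gives x = 1, y = 0.
Check: C·(1, 0, 1) = (-8, 0, -8) = -8·(1, 0, 1).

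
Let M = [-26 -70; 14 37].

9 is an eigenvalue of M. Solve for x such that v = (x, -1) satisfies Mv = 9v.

2

We need (M - 9I)v = 0.
M - 9I = [[-35, -70], [14, 28]].
Row 1: (-35)·x + (-70)·-1 = 0
Row 2: (14)·x + (28)·-1 = 0
Solving gives x = 2.
Check: M·(2, -1) = (18, -9) = 9·(2, -1).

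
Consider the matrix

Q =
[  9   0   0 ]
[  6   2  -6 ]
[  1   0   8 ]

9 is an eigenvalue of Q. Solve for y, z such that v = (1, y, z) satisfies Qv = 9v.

0, 1

We need (Q - 9I)v = 0.
Q - 9I = [[0, 0, 0], [6, -7, -6], [1, 0, -1]].
Row 1: (0)·1 + (0)·y + (0)·z = 0
Row 2: (6)·1 + (-7)·y + (-6)·z = 0
Row 3: (1)·1 + (0)·y + (-1)·z = 0
Solving gives y = 0, z = 1.
Check: Q·(1, 0, 1) = (9, 0, 9) = 9·(1, 0, 1).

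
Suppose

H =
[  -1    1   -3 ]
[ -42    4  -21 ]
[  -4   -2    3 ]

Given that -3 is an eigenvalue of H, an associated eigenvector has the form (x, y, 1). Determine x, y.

0, 3

We need (H + 3I)v = 0.
H + 3I = [[2, 1, -3], [-42, 7, -21], [-4, -2, 6]].
Row 1: (2)·x + (1)·y + (-3)·1 = 0
Row 2: (-42)·x + (7)·y + (-21)·1 = 0
Row 3: (-4)·x + (-2)·y + (6)·1 = 0
Solving gives x = 0, y = 3.
Check: H·(0, 3, 1) = (0, -9, -3) = -3·(0, 3, 1).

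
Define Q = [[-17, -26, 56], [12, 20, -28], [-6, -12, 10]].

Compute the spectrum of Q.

Set up det(λI - Q) = 0.
Expanding along the first row, p(λ) = λ^3 - 13λ^2 + 2λ + 280.
Rational-root test: λ = -4 gives p(-4) = 0.
Factor out (λ + 4): p(λ) = (λ + 4)·(λ^2 - 17λ + 70).
The quadratic factors as (λ - 7)·(λ - 10).
Eigenvalues: -4, 7, 10.

-4, 7, 10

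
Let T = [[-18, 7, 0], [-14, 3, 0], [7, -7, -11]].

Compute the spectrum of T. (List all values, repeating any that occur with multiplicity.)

-11, -11, -4

Compute the characteristic polynomial p(λ) = det(λI - T).
Expanding the 3×3 determinant: p(λ) = λ^3 + 26λ^2 + 209λ + 484.
Since p(-4) = 0, λ = -4 is a root.
Dividing by (λ + 4) leaves λ^2 + 22λ + 121.
The quadratic factor is (λ + 11)^2.
Eigenvalues: -11, -11, -4.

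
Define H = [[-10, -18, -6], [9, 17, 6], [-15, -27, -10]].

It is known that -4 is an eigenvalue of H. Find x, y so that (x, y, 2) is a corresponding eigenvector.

We need (H + 4I)v = 0.
H + 4I = [[-6, -18, -6], [9, 21, 6], [-15, -27, -6]].
Row 1: (-6)·x + (-18)·y + (-6)·2 = 0
Row 2: (9)·x + (21)·y + (6)·2 = 0
Row 3: (-15)·x + (-27)·y + (-6)·2 = 0
Solving gives x = 1, y = -1.
Check: H·(1, -1, 2) = (-4, 4, -8) = -4·(1, -1, 2).

1, -1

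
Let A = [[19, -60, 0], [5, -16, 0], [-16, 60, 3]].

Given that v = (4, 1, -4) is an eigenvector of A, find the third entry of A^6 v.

-16384

First find the eigenvalue: Av = (16, 4, -16) = 4·(4, 1, -4), so λ = 4.
Then A^6 v = λ^6·v = 4^6·(4, 1, -4) = 4096·(4, 1, -4) = (16384, 4096, -16384).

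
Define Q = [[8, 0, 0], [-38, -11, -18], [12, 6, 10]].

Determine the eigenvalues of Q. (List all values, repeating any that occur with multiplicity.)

The characteristic polynomial is p(s) = det(sI - Q).
Expanding the 3×3 determinant: p(s) = s^3 - 7s^2 - 10s + 16.
Try s = 1: p(1) = 0, so 1 is a root.
Dividing by (s - 1) leaves s^2 - 6s - 16.
The quadratic factors as (s + 2)·(s - 8).
Eigenvalues: -2, 1, 8.

-2, 1, 8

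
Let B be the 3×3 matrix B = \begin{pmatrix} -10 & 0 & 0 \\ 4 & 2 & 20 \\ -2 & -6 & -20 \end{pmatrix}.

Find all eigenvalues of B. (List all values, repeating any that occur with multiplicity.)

-10, -10, -8

The characteristic polynomial is p(t) = det(tI - B).
Cofactor expansion gives p(t) = t^3 + 28t^2 + 260t + 800.
Since p(-8) = 0, t = -8 is a root.
Factor out (t + 8): p(t) = (t + 8)·(t^2 + 20t + 100).
The quadratic factor is (t + 10)^2.
Eigenvalues: -10, -10, -8.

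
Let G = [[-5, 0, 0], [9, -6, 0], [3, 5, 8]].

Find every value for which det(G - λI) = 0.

G is lower triangular, so its eigenvalues are the diagonal entries.
Diagonal: -5, -6, 8.

-6, -5, 8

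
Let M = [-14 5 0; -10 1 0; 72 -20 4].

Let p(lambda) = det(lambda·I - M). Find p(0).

-144

p(0) = det(0·I − M) = det(−M) = (−1)^3·det(M).
det(M) = 144, so p(0) = -144.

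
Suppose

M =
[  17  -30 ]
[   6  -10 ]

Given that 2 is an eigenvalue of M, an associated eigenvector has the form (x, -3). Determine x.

-6

We need (M - 2I)v = 0.
M - 2I = [[15, -30], [6, -12]].
Row 1: (15)·x + (-30)·-3 = 0
Row 2: (6)·x + (-12)·-3 = 0
Solving gives x = -6.
Check: M·(-6, -3) = (-12, -6) = 2·(-6, -3).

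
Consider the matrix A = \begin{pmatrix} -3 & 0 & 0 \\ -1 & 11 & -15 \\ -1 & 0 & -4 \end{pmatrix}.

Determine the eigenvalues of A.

-4, -3, 11

Set up det(μI - A) = 0.
Expanding the 3×3 determinant: p(μ) = μ^3 - 4μ^2 - 65μ - 132.
Try μ = -3: p(-3) = 0, so -3 is a root.
Factor out (μ + 3): p(μ) = (μ + 3)·(μ^2 - 7μ - 44).
The quadratic factors as (μ + 4)·(μ - 11).
Eigenvalues: -4, -3, 11.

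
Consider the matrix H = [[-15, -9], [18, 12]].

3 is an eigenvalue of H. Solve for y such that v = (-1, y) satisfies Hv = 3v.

We need (H - 3I)v = 0.
H - 3I = [[-18, -9], [18, 9]].
Row 1: (-18)·-1 + (-9)·y = 0
Row 2: (18)·-1 + (9)·y = 0
Solving gives y = 2.
Check: H·(-1, 2) = (-3, 6) = 3·(-1, 2).

2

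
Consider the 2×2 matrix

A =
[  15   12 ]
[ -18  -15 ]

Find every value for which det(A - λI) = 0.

det(A - tI) = (15 - t)(-15 - t) - (12)·(-18) = t^2 - 9.
This factors as (t + 3)·(t - 3) = 0.
Eigenvalues: -3, 3.

-3, 3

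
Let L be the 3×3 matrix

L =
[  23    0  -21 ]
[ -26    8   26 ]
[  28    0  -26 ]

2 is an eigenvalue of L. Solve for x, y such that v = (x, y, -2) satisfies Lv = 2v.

We need (L - 2I)v = 0.
L - 2I = [[21, 0, -21], [-26, 6, 26], [28, 0, -28]].
Row 1: (21)·x + (0)·y + (-21)·-2 = 0
Row 2: (-26)·x + (6)·y + (26)·-2 = 0
Row 3: (28)·x + (0)·y + (-28)·-2 = 0
Solving gives x = -2, y = 0.
Check: L·(-2, 0, -2) = (-4, 0, -4) = 2·(-2, 0, -2).

-2, 0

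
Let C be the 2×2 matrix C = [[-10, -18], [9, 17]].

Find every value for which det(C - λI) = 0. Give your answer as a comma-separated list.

det(C - lambda·I) = (-10 - lambda)(17 - lambda) - (-18)·(9) = lambda^2 - 7·lambda - 8.
This factors as (lambda + 1)·(lambda - 8) = 0.
Eigenvalues: -1, 8.

-1, 8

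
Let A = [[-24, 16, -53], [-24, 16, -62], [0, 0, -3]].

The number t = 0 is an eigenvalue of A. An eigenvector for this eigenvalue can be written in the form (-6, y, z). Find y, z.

We need (A)v = 0.
A = [[-24, 16, -53], [-24, 16, -62], [0, 0, -3]].
Row 1: (-24)·-6 + (16)·y + (-53)·z = 0
Row 2: (-24)·-6 + (16)·y + (-62)·z = 0
Row 3: (0)·-6 + (0)·y + (-3)·z = 0
Solving gives y = -9, z = 0.
Check: A·(-6, -9, 0) = (0, 0, 0) = 0·(-6, -9, 0).

-9, 0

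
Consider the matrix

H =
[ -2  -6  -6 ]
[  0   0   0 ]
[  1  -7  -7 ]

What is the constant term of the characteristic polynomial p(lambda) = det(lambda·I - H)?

p(0) = det(0·I − H) = det(−H) = (−1)^3·det(H).
det(H) = 0, so p(0) = 0.

0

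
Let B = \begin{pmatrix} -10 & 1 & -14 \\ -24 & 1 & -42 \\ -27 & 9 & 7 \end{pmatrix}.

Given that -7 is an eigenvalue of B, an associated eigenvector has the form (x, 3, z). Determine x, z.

1, 0

We need (B + 7I)v = 0.
B + 7I = [[-3, 1, -14], [-24, 8, -42], [-27, 9, 14]].
Row 1: (-3)·x + (1)·3 + (-14)·z = 0
Row 2: (-24)·x + (8)·3 + (-42)·z = 0
Row 3: (-27)·x + (9)·3 + (14)·z = 0
Solving gives x = 1, z = 0.
Check: B·(1, 3, 0) = (-7, -21, 0) = -7·(1, 3, 0).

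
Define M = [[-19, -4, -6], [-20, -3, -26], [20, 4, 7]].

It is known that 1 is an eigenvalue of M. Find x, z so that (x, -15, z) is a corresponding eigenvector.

We need (M - 1I)v = 0.
M - 1I = [[-20, -4, -6], [-20, -4, -26], [20, 4, 6]].
Row 1: (-20)·x + (-4)·-15 + (-6)·z = 0
Row 2: (-20)·x + (-4)·-15 + (-26)·z = 0
Row 3: (20)·x + (4)·-15 + (6)·z = 0
Solving gives x = 3, z = 0.
Check: M·(3, -15, 0) = (3, -15, 0) = 1·(3, -15, 0).

3, 0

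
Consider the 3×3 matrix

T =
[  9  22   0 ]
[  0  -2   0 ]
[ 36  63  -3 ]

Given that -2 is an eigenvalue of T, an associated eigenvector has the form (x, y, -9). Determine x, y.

We need (T + 2I)v = 0.
T + 2I = [[11, 22, 0], [0, 0, 0], [36, 63, -1]].
Row 1: (11)·x + (22)·y + (0)·-9 = 0
Row 2: (0)·x + (0)·y + (0)·-9 = 0
Row 3: (36)·x + (63)·y + (-1)·-9 = 0
Solving gives x = -2, y = 1.
Check: T·(-2, 1, -9) = (4, -2, 18) = -2·(-2, 1, -9).

-2, 1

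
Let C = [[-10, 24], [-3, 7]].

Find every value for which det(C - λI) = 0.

det(C - λI) = (-10 - λ)(7 - λ) - (24)·(-3) = λ^2 + 3λ + 2.
This factors as (λ + 2)·(λ + 1) = 0.
Eigenvalues: -2, -1.

-2, -1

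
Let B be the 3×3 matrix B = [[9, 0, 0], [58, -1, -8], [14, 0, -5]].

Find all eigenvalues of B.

The characteristic polynomial is p(t) = det(tI - B).
Expanding along the first row, p(t) = t^3 - 3t^2 - 49t - 45.
Try t = -5: p(-5) = 0, so -5 is a root.
Factor out (t + 5): p(t) = (t + 5)·(t^2 - 8t - 9).
The quadratic factors as (t + 1)·(t - 9).
Eigenvalues: -5, -1, 9.

-5, -1, 9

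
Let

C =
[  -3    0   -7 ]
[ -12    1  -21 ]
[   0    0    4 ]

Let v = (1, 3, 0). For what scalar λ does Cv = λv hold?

-3

Compute Cv: C·(1, 3, 0) = (-3, -9, 0).
Since Cv = λv, compare component 1: -3 = λ·1, so λ = -3.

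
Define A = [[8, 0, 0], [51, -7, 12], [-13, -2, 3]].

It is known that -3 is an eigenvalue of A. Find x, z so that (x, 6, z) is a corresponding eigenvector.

0, 2

We need (A + 3I)v = 0.
A + 3I = [[11, 0, 0], [51, -4, 12], [-13, -2, 6]].
Row 1: (11)·x + (0)·6 + (0)·z = 0
Row 2: (51)·x + (-4)·6 + (12)·z = 0
Row 3: (-13)·x + (-2)·6 + (6)·z = 0
Solving gives x = 0, z = 2.
Check: A·(0, 6, 2) = (0, -18, -6) = -3·(0, 6, 2).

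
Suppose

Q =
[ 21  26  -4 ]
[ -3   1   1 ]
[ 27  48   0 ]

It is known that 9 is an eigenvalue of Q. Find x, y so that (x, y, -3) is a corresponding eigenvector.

We need (Q - 9I)v = 0.
Q - 9I = [[12, 26, -4], [-3, -8, 1], [27, 48, -9]].
Row 1: (12)·x + (26)·y + (-4)·-3 = 0
Row 2: (-3)·x + (-8)·y + (1)·-3 = 0
Row 3: (27)·x + (48)·y + (-9)·-3 = 0
Solving gives x = -1, y = 0.
Check: Q·(-1, 0, -3) = (-9, 0, -27) = 9·(-1, 0, -3).

-1, 0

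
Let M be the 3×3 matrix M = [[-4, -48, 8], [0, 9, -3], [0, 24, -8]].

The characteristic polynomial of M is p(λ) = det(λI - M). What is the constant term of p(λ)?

0

p(λ) = λ^3 + 3λ^2 - 4λ.
The constant term is 0.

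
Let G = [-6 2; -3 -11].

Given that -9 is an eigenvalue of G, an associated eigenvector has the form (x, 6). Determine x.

We need (G + 9I)v = 0.
G + 9I = [[3, 2], [-3, -2]].
Row 1: (3)·x + (2)·6 = 0
Row 2: (-3)·x + (-2)·6 = 0
Solving gives x = -4.
Check: G·(-4, 6) = (36, -54) = -9·(-4, 6).

-4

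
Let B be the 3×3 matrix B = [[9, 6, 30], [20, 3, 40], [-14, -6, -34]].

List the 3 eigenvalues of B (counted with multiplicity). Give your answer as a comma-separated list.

-9, -7, -6

Compute the characteristic polynomial p(λ) = det(λI - B).
Expanding the 3×3 determinant: p(λ) = λ^3 + 22λ^2 + 159λ + 378.
Try λ = -9: p(-9) = 0, so -9 is a root.
Factor out (λ + 9): p(λ) = (λ + 9)·(λ^2 + 13λ + 42).
The quadratic factors as (λ + 7)·(λ + 6).
Eigenvalues: -9, -7, -6.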